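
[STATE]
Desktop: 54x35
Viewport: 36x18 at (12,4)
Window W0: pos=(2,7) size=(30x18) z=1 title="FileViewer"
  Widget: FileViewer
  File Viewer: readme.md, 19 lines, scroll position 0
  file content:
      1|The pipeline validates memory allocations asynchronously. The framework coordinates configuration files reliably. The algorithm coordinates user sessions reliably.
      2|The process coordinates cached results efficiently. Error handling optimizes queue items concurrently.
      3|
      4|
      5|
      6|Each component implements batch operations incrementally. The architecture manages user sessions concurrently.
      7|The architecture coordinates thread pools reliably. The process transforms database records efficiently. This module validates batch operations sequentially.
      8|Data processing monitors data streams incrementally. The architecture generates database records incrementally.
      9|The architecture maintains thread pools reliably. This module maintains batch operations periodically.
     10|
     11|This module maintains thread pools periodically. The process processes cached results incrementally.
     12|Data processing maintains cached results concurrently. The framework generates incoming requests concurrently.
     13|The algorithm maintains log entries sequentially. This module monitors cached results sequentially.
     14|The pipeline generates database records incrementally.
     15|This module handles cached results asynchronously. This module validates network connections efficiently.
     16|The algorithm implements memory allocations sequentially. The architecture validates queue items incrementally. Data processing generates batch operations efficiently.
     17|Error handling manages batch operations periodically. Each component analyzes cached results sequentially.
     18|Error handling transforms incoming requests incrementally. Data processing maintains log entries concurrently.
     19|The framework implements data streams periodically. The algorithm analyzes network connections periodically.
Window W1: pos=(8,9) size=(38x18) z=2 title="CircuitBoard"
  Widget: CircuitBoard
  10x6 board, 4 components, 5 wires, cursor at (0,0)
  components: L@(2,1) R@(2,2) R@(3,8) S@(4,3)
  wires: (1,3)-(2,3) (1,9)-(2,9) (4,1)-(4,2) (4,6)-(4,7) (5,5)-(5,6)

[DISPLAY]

                                    
                                    
                                    
━━━━━━━━━━━━━━━━━━━┓                
er                 ┃                
━━━━━━━━━━━━━━━━━━━━━━━━━━━━━━━━━┓  
rcuitBoard                       ┃  
─────────────────────────────────┨  
0 1 2 3 4 5 6 7 8 9              ┃  
[.]                              ┃  
                                 ┃  
             ·                   ┃  
             │                   ┃  
     L   R   ·                   ┃  
                                 ┃  
                                 ┃  
                                 ┃  
     · ─ ·   S           · ─ ·   ┃  


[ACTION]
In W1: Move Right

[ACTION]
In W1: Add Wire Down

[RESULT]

                                    
                                    
                                    
━━━━━━━━━━━━━━━━━━━┓                
er                 ┃                
━━━━━━━━━━━━━━━━━━━━━━━━━━━━━━━━━┓  
rcuitBoard                       ┃  
─────────────────────────────────┨  
0 1 2 3 4 5 6 7 8 9              ┃  
    [.]                          ┃  
     │                           ┃  
     ·       ·                   ┃  
             │                   ┃  
     L   R   ·                   ┃  
                                 ┃  
                                 ┃  
                                 ┃  
     · ─ ·   S           · ─ ·   ┃  


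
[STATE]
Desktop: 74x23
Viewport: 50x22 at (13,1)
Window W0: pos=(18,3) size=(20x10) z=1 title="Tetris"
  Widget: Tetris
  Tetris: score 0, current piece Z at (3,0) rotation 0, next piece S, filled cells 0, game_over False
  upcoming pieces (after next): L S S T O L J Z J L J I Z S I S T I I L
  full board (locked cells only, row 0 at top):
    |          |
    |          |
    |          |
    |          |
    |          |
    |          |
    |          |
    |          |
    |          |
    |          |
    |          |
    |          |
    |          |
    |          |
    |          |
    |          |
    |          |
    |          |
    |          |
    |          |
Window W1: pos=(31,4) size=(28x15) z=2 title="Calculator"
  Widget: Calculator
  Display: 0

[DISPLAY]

                                                  
                                                  
     ┏━━━━━━━━━━━━━━━━━━┓                         
     ┃ Tetris     ┏━━━━━━━━━━━━━━━━━━━━━━━━━━┓    
     ┠────────────┃ Calculator               ┃    
     ┃            ┠──────────────────────────┨    
     ┃            ┃                         0┃    
     ┃            ┃┌───┬───┬───┬───┐         ┃    
     ┃            ┃│ 7 │ 8 │ 9 │ ÷ │         ┃    
     ┃            ┃├───┼───┼───┼───┤         ┃    
     ┃            ┃│ 4 │ 5 │ 6 │ × │         ┃    
     ┗━━━━━━━━━━━━┃├───┼───┼───┼───┤         ┃    
                  ┃│ 1 │ 2 │ 3 │ - │         ┃    
                  ┃├───┼───┼───┼───┤         ┃    
                  ┃│ 0 │ . │ = │ + │         ┃    
                  ┃├───┼───┼───┼───┤         ┃    
                  ┃│ C │ MC│ MR│ M+│         ┃    
                  ┗━━━━━━━━━━━━━━━━━━━━━━━━━━┛    
                                                  
                                                  
                                                  
                                                  


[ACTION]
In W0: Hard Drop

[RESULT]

                                                  
                                                  
     ┏━━━━━━━━━━━━━━━━━━┓                         
     ┃ Tetris     ┏━━━━━━━━━━━━━━━━━━━━━━━━━━┓    
     ┠────────────┃ Calculator               ┃    
     ┃            ┠──────────────────────────┨    
     ┃            ┃                         0┃    
     ┃            ┃┌───┬───┬───┬───┐         ┃    
     ┃            ┃│ 7 │ 8 │ 9 │ ÷ │         ┃    
     ┃   ▓▓       ┃├───┼───┼───┼───┤         ┃    
     ┃    ▓▓      ┃│ 4 │ 5 │ 6 │ × │         ┃    
     ┗━━━━━━━━━━━━┃├───┼───┼───┼───┤         ┃    
                  ┃│ 1 │ 2 │ 3 │ - │         ┃    
                  ┃├───┼───┼───┼───┤         ┃    
                  ┃│ 0 │ . │ = │ + │         ┃    
                  ┃├───┼───┼───┼───┤         ┃    
                  ┃│ C │ MC│ MR│ M+│         ┃    
                  ┗━━━━━━━━━━━━━━━━━━━━━━━━━━┛    
                                                  
                                                  
                                                  
                                                  


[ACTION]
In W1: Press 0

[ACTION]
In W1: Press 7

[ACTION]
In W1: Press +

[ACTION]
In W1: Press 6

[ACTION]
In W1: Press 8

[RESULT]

                                                  
                                                  
     ┏━━━━━━━━━━━━━━━━━━┓                         
     ┃ Tetris     ┏━━━━━━━━━━━━━━━━━━━━━━━━━━┓    
     ┠────────────┃ Calculator               ┃    
     ┃            ┠──────────────────────────┨    
     ┃            ┃                        68┃    
     ┃            ┃┌───┬───┬───┬───┐         ┃    
     ┃            ┃│ 7 │ 8 │ 9 │ ÷ │         ┃    
     ┃   ▓▓       ┃├───┼───┼───┼───┤         ┃    
     ┃    ▓▓      ┃│ 4 │ 5 │ 6 │ × │         ┃    
     ┗━━━━━━━━━━━━┃├───┼───┼───┼───┤         ┃    
                  ┃│ 1 │ 2 │ 3 │ - │         ┃    
                  ┃├───┼───┼───┼───┤         ┃    
                  ┃│ 0 │ . │ = │ + │         ┃    
                  ┃├───┼───┼───┼───┤         ┃    
                  ┃│ C │ MC│ MR│ M+│         ┃    
                  ┗━━━━━━━━━━━━━━━━━━━━━━━━━━┛    
                                                  
                                                  
                                                  
                                                  


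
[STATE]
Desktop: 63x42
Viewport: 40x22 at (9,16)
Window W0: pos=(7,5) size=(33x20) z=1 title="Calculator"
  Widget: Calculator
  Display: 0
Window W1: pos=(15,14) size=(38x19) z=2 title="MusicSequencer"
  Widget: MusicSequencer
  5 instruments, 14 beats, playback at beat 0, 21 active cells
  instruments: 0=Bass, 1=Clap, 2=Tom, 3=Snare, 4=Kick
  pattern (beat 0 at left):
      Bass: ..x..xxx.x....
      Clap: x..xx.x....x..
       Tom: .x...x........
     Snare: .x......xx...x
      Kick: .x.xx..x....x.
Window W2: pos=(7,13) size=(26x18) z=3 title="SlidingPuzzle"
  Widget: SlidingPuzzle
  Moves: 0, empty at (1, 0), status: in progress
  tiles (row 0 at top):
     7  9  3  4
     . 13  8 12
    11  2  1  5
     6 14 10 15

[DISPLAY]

────┬────┬────┬────┐   ┃────────────────
  7 │  9 │  3 │  4 │   ┃123             
────┼────┼────┼────┤   ┃···             
    │ 13 │  8 │ 12 │   ┃█··             
────┼────┼────┼────┤   ┃···             
 11 │  2 │  1 │  5 │   ┃··█             
────┼────┼────┼────┤   ┃·█·             
  6 │ 14 │ 10 │ 15 │   ┃                
────┴────┴────┴────┘   ┃                
oves: 0                ┃                
                       ┃                
                       ┃                
                       ┃                
                       ┃                
━━━━━━━━━━━━━━━━━━━━━━━┛                
      ┃                                 
      ┗━━━━━━━━━━━━━━━━━━━━━━━━━━━━━━━━━
                                        
                                        
                                        
                                        
                                        


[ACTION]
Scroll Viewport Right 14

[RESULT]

┬────┐   ┃───────────────────┨          
│  4 │   ┃123                ┃          
┼────┤   ┃···                ┃          
│ 12 │   ┃█··                ┃          
┼────┤   ┃···                ┃          
│  5 │   ┃··█                ┃          
┼────┤   ┃·█·                ┃          
│ 15 │   ┃                   ┃          
┴────┘   ┃                   ┃          
         ┃                   ┃          
         ┃                   ┃          
         ┃                   ┃          
         ┃                   ┃          
         ┃                   ┃          
━━━━━━━━━┛                   ┃          
                             ┃          
━━━━━━━━━━━━━━━━━━━━━━━━━━━━━┛          
                                        
                                        
                                        
                                        
                                        


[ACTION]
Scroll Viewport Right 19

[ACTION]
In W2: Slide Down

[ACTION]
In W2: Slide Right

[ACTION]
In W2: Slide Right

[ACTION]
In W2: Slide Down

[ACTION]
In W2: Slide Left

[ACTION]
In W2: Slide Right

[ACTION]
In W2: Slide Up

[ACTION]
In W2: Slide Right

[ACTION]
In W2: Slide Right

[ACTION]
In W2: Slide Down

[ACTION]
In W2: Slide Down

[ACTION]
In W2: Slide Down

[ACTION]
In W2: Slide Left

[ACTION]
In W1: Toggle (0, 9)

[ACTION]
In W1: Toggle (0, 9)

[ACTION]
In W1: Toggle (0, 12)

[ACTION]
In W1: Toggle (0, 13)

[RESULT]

┬────┐   ┃───────────────────┨          
│  4 │   ┃123                ┃          
┼────┤   ┃·██                ┃          
│ 12 │   ┃█··                ┃          
┼────┤   ┃···                ┃          
│  5 │   ┃··█                ┃          
┼────┤   ┃·█·                ┃          
│ 15 │   ┃                   ┃          
┴────┘   ┃                   ┃          
         ┃                   ┃          
         ┃                   ┃          
         ┃                   ┃          
         ┃                   ┃          
         ┃                   ┃          
━━━━━━━━━┛                   ┃          
                             ┃          
━━━━━━━━━━━━━━━━━━━━━━━━━━━━━┛          
                                        
                                        
                                        
                                        
                                        


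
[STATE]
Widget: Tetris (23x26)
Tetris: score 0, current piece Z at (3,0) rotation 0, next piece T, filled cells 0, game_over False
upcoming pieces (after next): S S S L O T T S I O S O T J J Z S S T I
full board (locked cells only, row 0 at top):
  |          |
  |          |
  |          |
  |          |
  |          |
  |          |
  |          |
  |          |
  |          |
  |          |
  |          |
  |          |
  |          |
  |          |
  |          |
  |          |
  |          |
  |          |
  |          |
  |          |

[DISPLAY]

   ▓▓     │Next:       
    ▓▓    │ ▒          
          │▒▒▒         
          │            
          │            
          │            
          │Score:      
          │0           
          │            
          │            
          │            
          │            
          │            
          │            
          │            
          │            
          │            
          │            
          │            
          │            
          │            
          │            
          │            
          │            
          │            
          │            


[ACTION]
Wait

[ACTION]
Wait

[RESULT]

          │Next:       
          │ ▒          
   ▓▓     │▒▒▒         
    ▓▓    │            
          │            
          │            
          │Score:      
          │0           
          │            
          │            
          │            
          │            
          │            
          │            
          │            
          │            
          │            
          │            
          │            
          │            
          │            
          │            
          │            
          │            
          │            
          │            


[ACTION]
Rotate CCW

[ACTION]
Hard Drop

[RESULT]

    ▒     │Next:       
   ▒▒▒    │ ░░         
          │░░          
          │            
          │            
          │            
          │Score:      
          │0           
          │            
          │            
          │            
          │            
          │            
          │            
          │            
          │            
          │            
    ▓     │            
   ▓▓     │            
   ▓      │            
          │            
          │            
          │            
          │            
          │            
          │            


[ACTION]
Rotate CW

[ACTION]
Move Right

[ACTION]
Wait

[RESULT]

          │Next:       
    ▒     │ ░░         
    ▒▒    │░░          
    ▒     │            
          │            
          │            
          │Score:      
          │0           
          │            
          │            
          │            
          │            
          │            
          │            
          │            
          │            
          │            
    ▓     │            
   ▓▓     │            
   ▓      │            
          │            
          │            
          │            
          │            
          │            
          │            


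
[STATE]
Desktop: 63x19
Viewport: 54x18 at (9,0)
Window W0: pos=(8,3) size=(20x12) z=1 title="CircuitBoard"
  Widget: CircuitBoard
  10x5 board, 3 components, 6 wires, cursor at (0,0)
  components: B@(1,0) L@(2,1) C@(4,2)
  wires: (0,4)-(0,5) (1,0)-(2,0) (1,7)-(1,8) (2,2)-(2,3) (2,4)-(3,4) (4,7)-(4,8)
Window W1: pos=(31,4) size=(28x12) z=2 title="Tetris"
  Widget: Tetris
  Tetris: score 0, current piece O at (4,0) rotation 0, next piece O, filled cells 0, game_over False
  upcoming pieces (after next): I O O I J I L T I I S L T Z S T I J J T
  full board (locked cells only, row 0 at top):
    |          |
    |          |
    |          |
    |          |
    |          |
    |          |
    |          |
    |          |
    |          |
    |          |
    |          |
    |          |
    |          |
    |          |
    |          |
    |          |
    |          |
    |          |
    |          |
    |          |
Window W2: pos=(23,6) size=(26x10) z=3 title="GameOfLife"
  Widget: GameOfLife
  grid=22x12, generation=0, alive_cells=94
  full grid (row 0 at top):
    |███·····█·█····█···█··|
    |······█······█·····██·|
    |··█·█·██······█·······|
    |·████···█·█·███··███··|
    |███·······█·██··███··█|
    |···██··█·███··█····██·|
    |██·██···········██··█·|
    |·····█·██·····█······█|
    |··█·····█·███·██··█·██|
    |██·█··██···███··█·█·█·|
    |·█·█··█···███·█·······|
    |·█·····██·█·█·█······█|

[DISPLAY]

                                                      
                                                      
                                                      
━━━━━━━━━━━━━━━━━━┓                                   
 CircuitBoard     ┃   ┏━━━━━━━━━━━━━━━━━━━━━━━━━━┓    
──────────────────┨   ┃ Tetris                   ┃    
   0 1 2 3 4 5┏━━━━━━━━━━━━━━━━━━━━━━━━┓─────────┨    
0  [.]        ┃ GameOfLife             ┃         ┃    
              ┠────────────────────────┨         ┃    
1   B         ┃Gen: 0                  ┃         ┃    
    │         ┃·████···█·█·███··███··  ┃         ┃    
2   ·   L   · ┃███·······█·██··███··█  ┃         ┃    
              ┃···██··█·███··█····██·  ┃         ┃    
3             ┃██·██···········██··█·  ┃         ┃    
━━━━━━━━━━━━━━┃·····█·██·····█······█  ┃         ┃    
              ┗━━━━━━━━━━━━━━━━━━━━━━━━┛━━━━━━━━━┛    
                                                      
                                                      


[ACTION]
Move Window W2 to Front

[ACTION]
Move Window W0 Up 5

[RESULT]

━━━━━━━━━━━━━━━━━━┓                                   
 CircuitBoard     ┃                                   
──────────────────┨                                   
   0 1 2 3 4 5 6 7┃                                   
0  [.]            ┃   ┏━━━━━━━━━━━━━━━━━━━━━━━━━━┓    
                  ┃   ┃ Tetris                   ┃    
1   B         ┏━━━━━━━━━━━━━━━━━━━━━━━━┓─────────┨    
    │         ┃ GameOfLife             ┃         ┃    
2   ·   L   · ┠────────────────────────┨         ┃    
              ┃Gen: 0                  ┃         ┃    
3             ┃·████···█·█·███··███··  ┃         ┃    
━━━━━━━━━━━━━━┃███·······█·██··███··█  ┃         ┃    
              ┃···██··█·███··█····██·  ┃         ┃    
              ┃██·██···········██··█·  ┃         ┃    
              ┃·····█·██·····█······█  ┃         ┃    
              ┗━━━━━━━━━━━━━━━━━━━━━━━━┛━━━━━━━━━┛    
                                                      
                                                      


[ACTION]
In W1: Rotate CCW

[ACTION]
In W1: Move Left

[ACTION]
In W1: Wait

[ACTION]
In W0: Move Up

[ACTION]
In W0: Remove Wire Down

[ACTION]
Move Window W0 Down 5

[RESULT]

                                                      
                                                      
                                                      
                                                      
                      ┏━━━━━━━━━━━━━━━━━━━━━━━━━━┓    
━━━━━━━━━━━━━━━━━━┓   ┃ Tetris                   ┃    
 CircuitBoard ┏━━━━━━━━━━━━━━━━━━━━━━━━┓─────────┨    
──────────────┃ GameOfLife             ┃         ┃    
   0 1 2 3 4 5┠────────────────────────┨         ┃    
0  [.]        ┃Gen: 0                  ┃         ┃    
              ┃·████···█·█·███··███··  ┃         ┃    
1   B         ┃███·······█·██··███··█  ┃         ┃    
    │         ┃···██··█·███··█····██·  ┃         ┃    
2   ·   L   · ┃██·██···········██··█·  ┃         ┃    
              ┃·····█·██·····█······█  ┃         ┃    
3             ┗━━━━━━━━━━━━━━━━━━━━━━━━┛━━━━━━━━━┛    
━━━━━━━━━━━━━━━━━━┛                                   
                                                      


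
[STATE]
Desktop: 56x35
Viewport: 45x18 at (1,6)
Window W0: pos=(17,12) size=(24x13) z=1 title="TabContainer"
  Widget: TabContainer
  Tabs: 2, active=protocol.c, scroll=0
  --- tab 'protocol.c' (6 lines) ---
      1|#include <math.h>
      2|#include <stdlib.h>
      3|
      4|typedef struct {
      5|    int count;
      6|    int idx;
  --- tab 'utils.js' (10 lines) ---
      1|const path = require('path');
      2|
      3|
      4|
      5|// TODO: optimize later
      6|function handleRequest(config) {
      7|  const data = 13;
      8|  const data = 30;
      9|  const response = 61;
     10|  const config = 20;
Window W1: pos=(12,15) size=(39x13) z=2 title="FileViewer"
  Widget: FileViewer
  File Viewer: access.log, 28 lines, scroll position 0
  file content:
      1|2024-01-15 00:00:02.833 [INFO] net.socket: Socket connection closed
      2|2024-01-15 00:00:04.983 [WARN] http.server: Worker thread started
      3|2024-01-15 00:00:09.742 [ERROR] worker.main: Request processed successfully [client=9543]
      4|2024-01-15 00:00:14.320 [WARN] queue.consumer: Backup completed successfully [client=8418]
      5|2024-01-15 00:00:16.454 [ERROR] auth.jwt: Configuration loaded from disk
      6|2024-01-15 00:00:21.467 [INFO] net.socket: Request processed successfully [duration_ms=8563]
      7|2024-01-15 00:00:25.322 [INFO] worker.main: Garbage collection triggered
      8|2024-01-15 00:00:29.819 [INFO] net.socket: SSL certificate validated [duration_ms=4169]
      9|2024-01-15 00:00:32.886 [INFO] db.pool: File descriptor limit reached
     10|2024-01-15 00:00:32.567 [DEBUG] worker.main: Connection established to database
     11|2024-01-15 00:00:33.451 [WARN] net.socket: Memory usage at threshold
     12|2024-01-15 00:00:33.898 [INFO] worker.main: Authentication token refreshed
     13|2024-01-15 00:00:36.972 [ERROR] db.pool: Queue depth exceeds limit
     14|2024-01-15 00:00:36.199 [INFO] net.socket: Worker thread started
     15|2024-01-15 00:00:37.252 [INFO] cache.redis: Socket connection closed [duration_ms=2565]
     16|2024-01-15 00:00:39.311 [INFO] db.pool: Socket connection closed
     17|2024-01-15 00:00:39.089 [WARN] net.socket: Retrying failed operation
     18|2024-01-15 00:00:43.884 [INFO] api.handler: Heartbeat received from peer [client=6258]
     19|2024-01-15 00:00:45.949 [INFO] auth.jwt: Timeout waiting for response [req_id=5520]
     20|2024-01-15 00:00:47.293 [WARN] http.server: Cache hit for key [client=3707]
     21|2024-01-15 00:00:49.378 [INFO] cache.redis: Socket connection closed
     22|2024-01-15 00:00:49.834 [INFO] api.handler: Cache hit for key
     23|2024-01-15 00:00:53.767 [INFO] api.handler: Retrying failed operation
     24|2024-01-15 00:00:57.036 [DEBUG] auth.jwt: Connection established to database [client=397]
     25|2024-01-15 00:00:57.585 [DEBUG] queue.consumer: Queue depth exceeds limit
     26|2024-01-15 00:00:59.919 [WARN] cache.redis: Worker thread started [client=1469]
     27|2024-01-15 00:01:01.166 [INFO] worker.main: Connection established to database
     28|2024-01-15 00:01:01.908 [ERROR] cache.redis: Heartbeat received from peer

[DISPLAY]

                                             
                                             
                                             
                                             
                                             
                                             
                ┏━━━━━━━━━━━━━━━━━━━━━━┓     
                ┃ TabContainer         ┃     
                ┠──────────────────────┨     
           ┏━━━━━━━━━━━━━━━━━━━━━━━━━━━━━━━━━
           ┃ FileViewer                      
           ┠─────────────────────────────────
           ┃2024-01-15 00:00:02.833 [INFO] ne
           ┃2024-01-15 00:00:04.983 [WARN] ht
           ┃2024-01-15 00:00:09.742 [ERROR] w
           ┃2024-01-15 00:00:14.320 [WARN] qu
           ┃2024-01-15 00:00:16.454 [ERROR] a
           ┃2024-01-15 00:00:21.467 [INFO] ne


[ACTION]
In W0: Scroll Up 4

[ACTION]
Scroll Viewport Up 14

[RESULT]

                                             
                                             
                                             
                                             
                                             
                                             
                                             
                                             
                                             
                                             
                                             
                                             
                ┏━━━━━━━━━━━━━━━━━━━━━━┓     
                ┃ TabContainer         ┃     
                ┠──────────────────────┨     
           ┏━━━━━━━━━━━━━━━━━━━━━━━━━━━━━━━━━
           ┃ FileViewer                      
           ┠─────────────────────────────────


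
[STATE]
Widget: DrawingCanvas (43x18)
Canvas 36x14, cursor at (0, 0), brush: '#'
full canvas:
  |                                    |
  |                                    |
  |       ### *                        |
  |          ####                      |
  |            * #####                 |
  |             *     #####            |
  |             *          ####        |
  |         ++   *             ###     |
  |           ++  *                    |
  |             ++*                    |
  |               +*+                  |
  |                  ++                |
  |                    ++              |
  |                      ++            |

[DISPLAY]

+                                          
                                           
       ### *                               
          ####                             
            * #####                        
             *     #####                   
             *          ####               
         ++   *             ###            
           ++  *                           
             ++*                           
               +*+                         
                  ++                       
                    ++                     
                      ++                   
                                           
                                           
                                           
                                           


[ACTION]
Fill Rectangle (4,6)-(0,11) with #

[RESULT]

+     ######                               
      ######                               
      ######                               
      ########                             
      ######* #####                        
             *     #####                   
             *          ####               
         ++   *             ###            
           ++  *                           
             ++*                           
               +*+                         
                  ++                       
                    ++                     
                      ++                   
                                           
                                           
                                           
                                           


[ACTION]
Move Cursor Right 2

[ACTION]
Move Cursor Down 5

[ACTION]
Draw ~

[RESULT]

      ######                               
      ######                               
      ######                               
      ########                             
      ######* #####                        
  ~          *     #####                   
             *          ####               
         ++   *             ###            
           ++  *                           
             ++*                           
               +*+                         
                  ++                       
                    ++                     
                      ++                   
                                           
                                           
                                           
                                           


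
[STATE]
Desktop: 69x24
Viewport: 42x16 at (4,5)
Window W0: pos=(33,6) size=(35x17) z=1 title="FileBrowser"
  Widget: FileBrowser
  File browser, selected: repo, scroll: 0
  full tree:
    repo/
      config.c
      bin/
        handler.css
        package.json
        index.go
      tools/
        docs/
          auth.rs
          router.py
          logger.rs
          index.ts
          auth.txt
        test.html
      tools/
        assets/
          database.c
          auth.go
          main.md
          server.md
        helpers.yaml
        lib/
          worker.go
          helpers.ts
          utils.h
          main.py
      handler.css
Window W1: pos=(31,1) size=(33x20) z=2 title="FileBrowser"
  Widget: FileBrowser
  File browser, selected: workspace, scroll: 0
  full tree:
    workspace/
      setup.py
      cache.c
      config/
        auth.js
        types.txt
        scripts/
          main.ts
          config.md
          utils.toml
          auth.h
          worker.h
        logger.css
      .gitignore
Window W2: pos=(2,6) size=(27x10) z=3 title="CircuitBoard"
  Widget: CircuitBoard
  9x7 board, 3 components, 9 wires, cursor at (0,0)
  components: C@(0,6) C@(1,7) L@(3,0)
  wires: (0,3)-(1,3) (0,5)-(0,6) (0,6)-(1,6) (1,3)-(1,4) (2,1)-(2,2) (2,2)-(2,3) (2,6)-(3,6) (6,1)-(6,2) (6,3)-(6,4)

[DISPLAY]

                           ┃    setup.py  
━━━━━━━━━━━━━━━━━━━━━━━━┓  ┃    cache.c   
CircuitBoard            ┃  ┃    [+] config
────────────────────────┨  ┃    .gitignore
  0 1 2 3 4 5 6 7 8     ┃  ┃              
  [.]          ·       ·┃  ┃              
               │        ┃  ┃              
               · ─ ·    ┃  ┃              
                        ┃  ┃              
       · ─ · ─ ·        ┃  ┃              
━━━━━━━━━━━━━━━━━━━━━━━━┛  ┃              
                           ┃              
                           ┃              
                           ┃              
                           ┃              
                           ┗━━━━━━━━━━━━━━


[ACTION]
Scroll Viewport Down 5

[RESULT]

────────────────────────┨  ┃    .gitignore
  0 1 2 3 4 5 6 7 8     ┃  ┃              
  [.]          ·       ·┃  ┃              
               │        ┃  ┃              
               · ─ ·    ┃  ┃              
                        ┃  ┃              
       · ─ · ─ ·        ┃  ┃              
━━━━━━━━━━━━━━━━━━━━━━━━┛  ┃              
                           ┃              
                           ┃              
                           ┃              
                           ┃              
                           ┗━━━━━━━━━━━━━━
                             ┃            
                             ┗━━━━━━━━━━━━
                                          


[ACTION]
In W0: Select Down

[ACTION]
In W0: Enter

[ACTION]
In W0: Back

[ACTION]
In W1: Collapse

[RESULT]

────────────────────────┨  ┃              
  0 1 2 3 4 5 6 7 8     ┃  ┃              
  [.]          ·       ·┃  ┃              
               │        ┃  ┃              
               · ─ ·    ┃  ┃              
                        ┃  ┃              
       · ─ · ─ ·        ┃  ┃              
━━━━━━━━━━━━━━━━━━━━━━━━┛  ┃              
                           ┃              
                           ┃              
                           ┃              
                           ┃              
                           ┗━━━━━━━━━━━━━━
                             ┃            
                             ┗━━━━━━━━━━━━
                                          


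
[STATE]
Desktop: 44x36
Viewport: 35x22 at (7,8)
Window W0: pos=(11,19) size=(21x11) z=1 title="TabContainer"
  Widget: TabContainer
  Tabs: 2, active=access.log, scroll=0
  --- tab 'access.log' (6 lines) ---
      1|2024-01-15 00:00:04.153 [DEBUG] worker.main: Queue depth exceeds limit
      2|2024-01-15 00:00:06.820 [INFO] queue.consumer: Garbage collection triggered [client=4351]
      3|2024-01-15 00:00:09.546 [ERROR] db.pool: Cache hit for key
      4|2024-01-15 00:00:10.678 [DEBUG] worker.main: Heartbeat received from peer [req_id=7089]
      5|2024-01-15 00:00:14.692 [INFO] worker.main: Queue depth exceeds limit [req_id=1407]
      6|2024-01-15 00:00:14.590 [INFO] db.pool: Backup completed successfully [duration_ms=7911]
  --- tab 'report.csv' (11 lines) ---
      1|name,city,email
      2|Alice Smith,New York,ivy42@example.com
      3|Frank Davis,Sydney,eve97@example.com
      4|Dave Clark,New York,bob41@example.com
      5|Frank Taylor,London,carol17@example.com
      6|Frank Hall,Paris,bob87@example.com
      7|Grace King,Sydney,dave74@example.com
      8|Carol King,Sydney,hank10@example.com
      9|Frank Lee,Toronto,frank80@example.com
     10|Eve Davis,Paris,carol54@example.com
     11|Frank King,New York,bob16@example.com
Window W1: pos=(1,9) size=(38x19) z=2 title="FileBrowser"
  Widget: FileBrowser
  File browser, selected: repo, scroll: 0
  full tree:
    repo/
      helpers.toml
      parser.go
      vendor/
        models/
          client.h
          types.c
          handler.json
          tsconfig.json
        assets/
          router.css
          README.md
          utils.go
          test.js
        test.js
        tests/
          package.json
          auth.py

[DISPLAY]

                                   
━━━━━━━━━━━━━━━━━━━━━━━━━━━━━━━┓   
Browser                        ┃   
───────────────────────────────┨   
 repo/                         ┃   
elpers.toml                    ┃   
arser.go                       ┃   
+] vendor/                     ┃   
                               ┃   
                               ┃   
                               ┃   
                               ┃   
                               ┃   
                               ┃   
                               ┃   
                               ┃   
                               ┃   
                               ┃   
                               ┃   
━━━━━━━━━━━━━━━━━━━━━━━━━━━━━━━┛   
    ┃2024-01-15 00:00:14┃          
    ┗━━━━━━━━━━━━━━━━━━━┛          


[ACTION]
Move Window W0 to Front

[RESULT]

                                   
━━━━━━━━━━━━━━━━━━━━━━━━━━━━━━━┓   
Browser                        ┃   
───────────────────────────────┨   
 repo/                         ┃   
elpers.toml                    ┃   
arser.go                       ┃   
+] vendor/                     ┃   
                               ┃   
                               ┃   
                               ┃   
    ┏━━━━━━━━━━━━━━━━━━━┓      ┃   
    ┃ TabContainer      ┃      ┃   
    ┠───────────────────┨      ┃   
    ┃[access.log]│ repor┃      ┃   
    ┃───────────────────┃      ┃   
    ┃2024-01-15 00:00:04┃      ┃   
    ┃2024-01-15 00:00:06┃      ┃   
    ┃2024-01-15 00:00:09┃      ┃   
━━━━┃2024-01-15 00:00:10┃━━━━━━┛   
    ┃2024-01-15 00:00:14┃          
    ┗━━━━━━━━━━━━━━━━━━━┛          


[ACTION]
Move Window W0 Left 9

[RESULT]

                                   
━━━━━━━━━━━━━━━━━━━━━━━━━━━━━━━┓   
Browser                        ┃   
───────────────────────────────┨   
 repo/                         ┃   
elpers.toml                    ┃   
arser.go                       ┃   
+] vendor/                     ┃   
                               ┃   
                               ┃   
                               ┃   
━━━━━━━━━━━━━━━┓               ┃   
Container      ┃               ┃   
───────────────┨               ┃   
ess.log]│ repor┃               ┃   
───────────────┃               ┃   
-01-15 00:00:04┃               ┃   
-01-15 00:00:06┃               ┃   
-01-15 00:00:09┃               ┃   
-01-15 00:00:10┃━━━━━━━━━━━━━━━┛   
-01-15 00:00:14┃                   
━━━━━━━━━━━━━━━┛                   
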